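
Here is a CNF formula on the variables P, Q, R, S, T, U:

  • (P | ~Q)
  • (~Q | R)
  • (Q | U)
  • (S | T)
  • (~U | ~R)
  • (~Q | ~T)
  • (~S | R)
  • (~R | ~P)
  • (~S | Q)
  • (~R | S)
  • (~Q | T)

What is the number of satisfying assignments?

Satisfying assignments:
  P=F Q=F R=F S=F T=T U=T
  P=T Q=F R=F S=F T=T U=T
Count: 2.

2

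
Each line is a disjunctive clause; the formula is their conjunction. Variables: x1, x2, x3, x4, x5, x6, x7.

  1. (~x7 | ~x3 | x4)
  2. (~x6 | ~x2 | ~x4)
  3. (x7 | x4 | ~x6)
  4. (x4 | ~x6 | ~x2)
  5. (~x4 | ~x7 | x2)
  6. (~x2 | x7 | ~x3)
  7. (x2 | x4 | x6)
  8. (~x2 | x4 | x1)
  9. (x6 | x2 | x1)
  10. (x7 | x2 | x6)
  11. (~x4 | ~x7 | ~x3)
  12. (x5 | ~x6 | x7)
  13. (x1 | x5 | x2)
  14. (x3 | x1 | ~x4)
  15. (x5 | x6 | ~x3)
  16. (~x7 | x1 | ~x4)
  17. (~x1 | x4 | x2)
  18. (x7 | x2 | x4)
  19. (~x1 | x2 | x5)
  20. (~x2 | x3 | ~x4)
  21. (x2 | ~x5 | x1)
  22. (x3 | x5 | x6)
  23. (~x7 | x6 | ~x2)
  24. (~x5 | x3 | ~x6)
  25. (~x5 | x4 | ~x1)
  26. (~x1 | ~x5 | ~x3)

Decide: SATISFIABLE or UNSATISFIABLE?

UNSATISFIABLE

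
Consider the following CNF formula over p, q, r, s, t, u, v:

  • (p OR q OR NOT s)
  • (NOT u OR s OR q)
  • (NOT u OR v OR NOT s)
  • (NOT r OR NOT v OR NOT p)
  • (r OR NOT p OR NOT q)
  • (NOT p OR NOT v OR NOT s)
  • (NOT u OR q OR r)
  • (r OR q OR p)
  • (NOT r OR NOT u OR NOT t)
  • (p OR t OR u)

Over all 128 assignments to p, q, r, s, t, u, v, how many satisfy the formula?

34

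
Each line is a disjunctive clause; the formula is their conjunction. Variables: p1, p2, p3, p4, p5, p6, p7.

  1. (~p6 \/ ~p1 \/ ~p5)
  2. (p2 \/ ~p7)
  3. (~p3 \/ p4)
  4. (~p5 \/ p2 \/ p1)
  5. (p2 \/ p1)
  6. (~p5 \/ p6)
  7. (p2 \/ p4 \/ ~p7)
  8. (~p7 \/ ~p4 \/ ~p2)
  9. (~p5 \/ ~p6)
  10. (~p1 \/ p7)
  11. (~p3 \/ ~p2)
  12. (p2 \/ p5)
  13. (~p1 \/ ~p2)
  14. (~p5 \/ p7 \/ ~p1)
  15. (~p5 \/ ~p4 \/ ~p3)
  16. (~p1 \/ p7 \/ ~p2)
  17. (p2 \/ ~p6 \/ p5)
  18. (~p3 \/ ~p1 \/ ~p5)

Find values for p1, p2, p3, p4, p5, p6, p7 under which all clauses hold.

p3 occurs only negated in the remaining clauses — set p3 = False.
Set p1 = False and propagate.
  then p2 is forced to True.
Try p4 = False.
Branch on p5: take p5 = False.
p6, p7 are now unconstrained; take p6 = False, p7 = True.

p1=F  p2=T  p3=F  p4=F  p5=F  p6=F  p7=T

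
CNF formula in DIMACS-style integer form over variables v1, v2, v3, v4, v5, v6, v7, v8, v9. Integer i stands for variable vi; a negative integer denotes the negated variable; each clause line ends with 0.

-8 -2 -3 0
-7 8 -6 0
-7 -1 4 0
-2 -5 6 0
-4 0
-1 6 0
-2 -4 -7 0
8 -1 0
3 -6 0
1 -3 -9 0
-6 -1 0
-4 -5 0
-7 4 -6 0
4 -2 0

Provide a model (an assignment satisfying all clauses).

The clause (~v4) is unit: v4 must be False.
Unit propagation: (~v2) forces v2 = False.
Branch on v1: take v1 = False.
For the remaining variables, v3 = False, v5 = False, v6 = False, v7 = True, v8 = False, v9 = True works.
Every clause has at least one true literal under this assignment.

v1=False, v2=False, v3=False, v4=False, v5=False, v6=False, v7=True, v8=False, v9=True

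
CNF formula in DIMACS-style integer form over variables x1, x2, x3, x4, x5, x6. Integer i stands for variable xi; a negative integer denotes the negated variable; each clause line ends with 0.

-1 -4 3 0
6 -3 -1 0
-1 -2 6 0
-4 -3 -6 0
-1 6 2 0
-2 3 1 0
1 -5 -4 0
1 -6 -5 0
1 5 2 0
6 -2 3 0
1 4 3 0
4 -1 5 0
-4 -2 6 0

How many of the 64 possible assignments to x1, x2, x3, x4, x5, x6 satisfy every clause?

Split on x1, then x6.
  x1=T, x6=T: remaining (x2,x3,x4,x5) ∈ {(F,F,F,T); (F,T,F,T); (T,F,F,T); (T,T,F,T)} — 4.
  x1=T, x6=F: a clause becomes empty — 0.
  x1=F, x6=T: remaining (x2,x3,x4,x5) ∈ {(T,T,F,F)} — 1.
  x1=F, x6=F: remaining (x2,x3,x4,x5) ∈ {(F,T,F,T); (T,T,F,F); (T,T,F,T)} — 3.
Total: 4 + 0 + 1 + 3 = 8.

8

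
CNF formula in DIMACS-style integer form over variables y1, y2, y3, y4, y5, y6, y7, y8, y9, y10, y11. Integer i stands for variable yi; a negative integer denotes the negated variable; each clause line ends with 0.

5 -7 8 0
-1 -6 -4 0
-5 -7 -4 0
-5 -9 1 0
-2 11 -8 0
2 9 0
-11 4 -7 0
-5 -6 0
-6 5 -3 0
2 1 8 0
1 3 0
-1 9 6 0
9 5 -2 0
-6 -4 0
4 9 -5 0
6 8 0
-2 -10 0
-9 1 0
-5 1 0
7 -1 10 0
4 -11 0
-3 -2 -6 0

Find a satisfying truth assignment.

y1=True  y2=False  y3=False  y4=False  y5=False  y6=True  y7=False  y8=False  y9=True  y10=True  y11=False

Set y1 = True and propagate.
The remaining clauses are satisfied by y2 = False, y3 = False, y4 = False, y5 = False, y6 = True, y7 = False, y8 = False, y9 = True, y10 = True, y11 = False.
Every clause has at least one true literal under this assignment.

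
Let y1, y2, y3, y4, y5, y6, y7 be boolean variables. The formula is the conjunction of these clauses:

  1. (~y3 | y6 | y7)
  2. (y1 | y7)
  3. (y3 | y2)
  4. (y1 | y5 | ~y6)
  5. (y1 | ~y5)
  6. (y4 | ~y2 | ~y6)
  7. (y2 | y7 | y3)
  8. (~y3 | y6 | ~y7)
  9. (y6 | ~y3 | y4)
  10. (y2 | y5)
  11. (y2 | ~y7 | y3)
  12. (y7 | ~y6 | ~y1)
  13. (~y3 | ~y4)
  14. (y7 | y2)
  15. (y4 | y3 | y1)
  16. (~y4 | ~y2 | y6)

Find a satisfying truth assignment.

y1 = T, y2 = T, y3 = F, y4 = F, y5 = F, y6 = F, y7 = T

Check each clause:
  1. (y6 | ~y3 | y7) — ~y3 is true.
  2. (y1 | y7) — y1 is true.
  3. (y3 | y2) — y2 is true.
  4. (y5 | y1 | ~y6) — y1 is true.
  5. (~y5 | y1) — y1 is true.
  6. (~y2 | ~y6 | y4) — ~y6 is true.
  7. (y3 | y7 | y2) — y2 is true.
  8. (~y7 | ~y3 | y6) — ~y3 is true.
  9. (y6 | y4 | ~y3) — ~y3 is true.
  10. (y5 | y2) — y2 is true.
  11. (~y7 | y2 | y3) — y2 is true.
  12. (~y6 | y7 | ~y1) — ~y6 is true.
  13. (~y3 | ~y4) — ~y4 is true.
  14. (y7 | y2) — y2 is true.
  15. (y3 | y4 | y1) — y1 is true.
  16. (~y4 | ~y2 | y6) — ~y4 is true.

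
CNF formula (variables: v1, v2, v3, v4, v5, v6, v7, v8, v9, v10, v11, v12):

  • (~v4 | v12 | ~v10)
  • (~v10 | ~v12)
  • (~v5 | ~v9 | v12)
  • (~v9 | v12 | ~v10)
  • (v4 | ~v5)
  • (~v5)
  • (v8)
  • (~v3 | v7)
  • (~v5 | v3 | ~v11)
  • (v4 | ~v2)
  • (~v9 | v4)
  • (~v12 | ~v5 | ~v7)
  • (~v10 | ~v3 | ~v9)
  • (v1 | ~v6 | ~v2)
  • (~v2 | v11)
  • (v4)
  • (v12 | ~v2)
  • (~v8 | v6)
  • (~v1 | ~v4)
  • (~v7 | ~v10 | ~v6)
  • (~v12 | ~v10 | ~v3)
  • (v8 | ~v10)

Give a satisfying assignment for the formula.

The clause (~v5) is unit: v5 must be False.
(v8) is a unit clause, so v8 = True.
(v4) is a unit clause, so v4 = True.
The clause (v6) is unit: v6 must be True.
(~v1) is a unit clause, so v1 = False.
(~v2) is a unit clause, so v2 = False.
v3 occurs only negated in the remaining clauses — set v3 = False.
v10 occurs only negated in the remaining clauses — set v10 = False.
v7, v9, v11, v12 are now unconstrained; take v7 = False, v9 = True, v11 = True, v12 = False.

v1=F, v2=F, v3=F, v4=T, v5=F, v6=T, v7=F, v8=T, v9=T, v10=F, v11=T, v12=F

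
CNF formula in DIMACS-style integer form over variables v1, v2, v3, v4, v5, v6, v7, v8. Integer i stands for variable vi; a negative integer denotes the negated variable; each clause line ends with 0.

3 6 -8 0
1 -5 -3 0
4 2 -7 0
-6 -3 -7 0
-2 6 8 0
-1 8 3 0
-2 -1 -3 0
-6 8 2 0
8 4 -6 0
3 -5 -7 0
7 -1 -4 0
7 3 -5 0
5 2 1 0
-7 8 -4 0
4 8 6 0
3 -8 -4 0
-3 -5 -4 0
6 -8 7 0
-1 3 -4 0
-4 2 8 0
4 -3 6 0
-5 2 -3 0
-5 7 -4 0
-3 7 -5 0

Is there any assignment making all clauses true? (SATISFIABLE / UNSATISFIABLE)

SATISFIABLE

Set v1 = False and propagate.
Try v2 = True.
The remaining clauses are satisfied by v3 = False, v4 = False, v5 = False, v6 = True, v7 = True, v8 = True.
So v1=False, v2=True, v3=False, v4=False, v5=False, v6=True, v7=True, v8=True is a satisfying assignment.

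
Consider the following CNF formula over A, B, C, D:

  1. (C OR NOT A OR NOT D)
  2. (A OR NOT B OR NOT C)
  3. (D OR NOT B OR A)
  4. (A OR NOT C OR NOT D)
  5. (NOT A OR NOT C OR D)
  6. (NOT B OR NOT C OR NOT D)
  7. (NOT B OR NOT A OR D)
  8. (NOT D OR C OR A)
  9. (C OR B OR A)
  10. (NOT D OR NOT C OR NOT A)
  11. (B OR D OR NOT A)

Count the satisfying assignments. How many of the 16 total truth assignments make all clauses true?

1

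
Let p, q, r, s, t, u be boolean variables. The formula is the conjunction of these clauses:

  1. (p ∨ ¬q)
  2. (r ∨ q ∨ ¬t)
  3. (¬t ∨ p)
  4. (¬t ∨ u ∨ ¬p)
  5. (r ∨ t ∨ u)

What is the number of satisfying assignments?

24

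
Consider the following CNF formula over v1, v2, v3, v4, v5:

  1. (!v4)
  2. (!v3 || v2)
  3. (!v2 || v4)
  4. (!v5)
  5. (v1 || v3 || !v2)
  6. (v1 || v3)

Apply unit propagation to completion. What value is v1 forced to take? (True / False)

Unit clause (!v4) sets v4 = False.
From (v4 || !v2) and v4 = False: v2 = False.
(!v3 || v2) with v2 = False leaves only !v3, so v3 = False.
(!v5) is a unit clause: v5 = False.
From (v1 || v3) and v3 = False: v1 = True.

True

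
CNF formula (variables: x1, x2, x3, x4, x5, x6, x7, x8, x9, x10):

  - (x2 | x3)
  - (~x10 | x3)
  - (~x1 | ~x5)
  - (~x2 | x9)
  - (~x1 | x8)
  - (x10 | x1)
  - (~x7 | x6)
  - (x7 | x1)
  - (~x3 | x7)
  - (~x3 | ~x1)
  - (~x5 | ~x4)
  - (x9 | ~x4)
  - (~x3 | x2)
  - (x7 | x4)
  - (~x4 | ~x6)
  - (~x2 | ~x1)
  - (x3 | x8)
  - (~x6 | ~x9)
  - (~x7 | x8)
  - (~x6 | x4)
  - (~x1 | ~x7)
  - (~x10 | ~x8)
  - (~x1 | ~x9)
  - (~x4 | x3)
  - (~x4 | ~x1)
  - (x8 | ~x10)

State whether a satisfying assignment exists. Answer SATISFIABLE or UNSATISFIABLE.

UNSATISFIABLE

x1 = True:
  propagation gives x5=False, x8=True, x3=False, x2=True; an empty clause results — contradiction.
x1 = False:
  propagation gives x10=True, x3=True, x7=True, x6=True; an empty clause results — contradiction.
Every branch closes, so no satisfying assignment exists.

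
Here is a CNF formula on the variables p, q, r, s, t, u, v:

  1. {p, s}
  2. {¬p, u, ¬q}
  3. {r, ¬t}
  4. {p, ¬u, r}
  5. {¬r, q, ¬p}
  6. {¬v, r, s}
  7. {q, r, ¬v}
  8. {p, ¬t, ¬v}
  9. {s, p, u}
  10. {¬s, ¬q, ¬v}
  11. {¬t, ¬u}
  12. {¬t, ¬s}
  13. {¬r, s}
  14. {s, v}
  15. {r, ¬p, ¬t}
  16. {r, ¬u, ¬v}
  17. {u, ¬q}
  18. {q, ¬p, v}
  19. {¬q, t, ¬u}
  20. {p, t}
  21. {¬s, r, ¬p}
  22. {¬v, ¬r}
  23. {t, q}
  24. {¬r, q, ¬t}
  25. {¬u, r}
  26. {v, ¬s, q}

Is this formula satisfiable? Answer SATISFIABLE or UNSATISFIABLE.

UNSATISFIABLE

r = True:
  propagation gives s=True, t=False, p=True, q=True; an empty clause results — contradiction.
r = False:
  propagation gives t=False, p=True, s=False, v=False; an empty clause results — contradiction.
Every branch closes, so no satisfying assignment exists.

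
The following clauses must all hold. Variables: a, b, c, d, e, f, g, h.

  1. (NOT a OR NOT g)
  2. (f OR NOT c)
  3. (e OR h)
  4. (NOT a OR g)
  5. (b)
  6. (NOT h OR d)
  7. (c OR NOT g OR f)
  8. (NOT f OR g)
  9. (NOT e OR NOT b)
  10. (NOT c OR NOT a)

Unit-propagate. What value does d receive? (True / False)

True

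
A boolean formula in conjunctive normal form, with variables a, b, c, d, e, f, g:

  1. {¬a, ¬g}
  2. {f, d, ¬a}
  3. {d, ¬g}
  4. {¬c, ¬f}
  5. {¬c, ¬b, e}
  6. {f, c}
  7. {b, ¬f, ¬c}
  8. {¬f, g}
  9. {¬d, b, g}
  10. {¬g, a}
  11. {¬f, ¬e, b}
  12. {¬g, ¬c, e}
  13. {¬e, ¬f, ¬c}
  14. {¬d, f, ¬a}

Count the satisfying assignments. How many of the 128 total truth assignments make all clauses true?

4

Satisfying assignments:
  a=F b=F c=T d=F e=F f=F g=F
  a=F b=F c=T d=F e=T f=F g=F
  a=F b=T c=T d=F e=T f=F g=F
  a=F b=T c=T d=T e=T f=F g=F
That's 4 in total.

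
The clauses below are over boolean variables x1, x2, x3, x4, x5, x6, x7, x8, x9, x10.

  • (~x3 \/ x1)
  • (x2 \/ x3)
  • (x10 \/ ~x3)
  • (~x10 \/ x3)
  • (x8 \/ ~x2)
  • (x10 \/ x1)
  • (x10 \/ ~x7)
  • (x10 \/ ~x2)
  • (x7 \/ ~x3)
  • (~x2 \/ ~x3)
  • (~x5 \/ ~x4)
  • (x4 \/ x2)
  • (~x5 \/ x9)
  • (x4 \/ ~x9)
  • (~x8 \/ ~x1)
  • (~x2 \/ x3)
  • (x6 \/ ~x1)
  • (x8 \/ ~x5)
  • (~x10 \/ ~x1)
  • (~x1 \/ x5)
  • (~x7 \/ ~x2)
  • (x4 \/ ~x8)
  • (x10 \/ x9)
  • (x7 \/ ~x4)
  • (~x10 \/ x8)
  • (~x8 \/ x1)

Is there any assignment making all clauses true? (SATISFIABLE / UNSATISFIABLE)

UNSATISFIABLE

x10 = True:
  propagation gives x3=True, x1=True; an empty clause results — contradiction.
x10 = False:
  propagation gives x3=False, x2=True; an empty clause results — contradiction.
Every branch closes, so no satisfying assignment exists.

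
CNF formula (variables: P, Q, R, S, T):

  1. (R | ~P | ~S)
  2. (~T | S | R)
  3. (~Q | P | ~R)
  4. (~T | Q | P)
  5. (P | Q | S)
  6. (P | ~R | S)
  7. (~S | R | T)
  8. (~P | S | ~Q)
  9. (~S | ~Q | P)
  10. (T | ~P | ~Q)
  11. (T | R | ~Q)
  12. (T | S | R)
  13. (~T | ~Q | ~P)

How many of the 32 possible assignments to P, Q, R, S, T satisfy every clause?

5

Satisfying assignments:
  P=0 Q=0 R=1 S=1 T=0
  P=1 Q=0 R=1 S=0 T=0
  P=1 Q=0 R=1 S=0 T=1
  P=1 Q=0 R=1 S=1 T=0
  P=1 Q=0 R=1 S=1 T=1
Count: 5.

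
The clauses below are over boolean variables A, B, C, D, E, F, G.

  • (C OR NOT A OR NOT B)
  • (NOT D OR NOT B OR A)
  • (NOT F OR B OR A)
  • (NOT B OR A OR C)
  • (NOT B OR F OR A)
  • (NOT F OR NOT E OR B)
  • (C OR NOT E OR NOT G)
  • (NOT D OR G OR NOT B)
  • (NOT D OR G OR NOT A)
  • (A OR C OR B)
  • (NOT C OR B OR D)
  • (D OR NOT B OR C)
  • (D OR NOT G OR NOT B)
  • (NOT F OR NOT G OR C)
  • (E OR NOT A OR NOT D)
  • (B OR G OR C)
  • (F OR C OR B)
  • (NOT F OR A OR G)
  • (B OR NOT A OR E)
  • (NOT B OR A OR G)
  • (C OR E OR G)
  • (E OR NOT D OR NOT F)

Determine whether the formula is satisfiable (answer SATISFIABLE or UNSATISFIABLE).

SATISFIABLE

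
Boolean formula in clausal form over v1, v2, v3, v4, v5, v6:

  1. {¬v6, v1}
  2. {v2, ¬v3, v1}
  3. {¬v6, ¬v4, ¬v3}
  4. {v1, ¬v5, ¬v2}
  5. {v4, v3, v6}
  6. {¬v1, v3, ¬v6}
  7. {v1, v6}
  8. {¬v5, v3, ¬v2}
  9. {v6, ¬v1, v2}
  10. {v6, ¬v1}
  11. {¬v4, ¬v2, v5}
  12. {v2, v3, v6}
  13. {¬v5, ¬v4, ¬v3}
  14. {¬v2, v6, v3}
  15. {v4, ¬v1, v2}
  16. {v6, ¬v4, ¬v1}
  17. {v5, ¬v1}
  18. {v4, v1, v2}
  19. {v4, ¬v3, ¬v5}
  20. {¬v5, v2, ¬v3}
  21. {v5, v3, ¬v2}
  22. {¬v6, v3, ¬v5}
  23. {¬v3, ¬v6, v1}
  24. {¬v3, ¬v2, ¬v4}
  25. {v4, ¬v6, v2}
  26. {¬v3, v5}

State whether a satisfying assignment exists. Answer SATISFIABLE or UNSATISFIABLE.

UNSATISFIABLE

v3 = True:
  propagation gives v5=True, v4=False; an empty clause results — contradiction.
v3 = False:
  v6 = True:
    propagation gives v1=True; an empty clause results — contradiction.
  v6 = False:
    propagation gives v4=True, v1=True; an empty clause results — contradiction.
Every branch closes, so no satisfying assignment exists.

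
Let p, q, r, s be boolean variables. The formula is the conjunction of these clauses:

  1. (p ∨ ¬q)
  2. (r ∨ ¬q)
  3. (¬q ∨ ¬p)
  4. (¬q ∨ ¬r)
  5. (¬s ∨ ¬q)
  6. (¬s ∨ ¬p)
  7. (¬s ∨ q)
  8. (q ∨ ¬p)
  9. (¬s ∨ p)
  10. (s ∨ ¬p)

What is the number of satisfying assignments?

2

The models are:
  p=F q=F r=F s=F
  p=F q=F r=T s=F
That's 2 in total.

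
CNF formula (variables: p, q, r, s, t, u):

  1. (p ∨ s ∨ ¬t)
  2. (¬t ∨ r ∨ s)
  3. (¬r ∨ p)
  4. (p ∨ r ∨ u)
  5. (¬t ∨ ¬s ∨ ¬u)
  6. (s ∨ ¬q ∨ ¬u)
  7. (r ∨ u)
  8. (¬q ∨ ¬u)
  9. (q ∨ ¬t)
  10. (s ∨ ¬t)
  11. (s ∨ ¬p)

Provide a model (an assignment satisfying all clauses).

p=T, q=T, r=T, s=T, t=T, u=F

Check each clause:
  1. (¬t ∨ p ∨ s) — p is true.
  2. (s ∨ ¬t ∨ r) — r is true.
  3. (¬r ∨ p) — p is true.
  4. (r ∨ u ∨ p) — p is true.
  5. (¬u ∨ ¬s ∨ ¬t) — ¬u is true.
  6. (¬q ∨ s ∨ ¬u) — ¬u is true.
  7. (u ∨ r) — r is true.
  8. (¬q ∨ ¬u) — ¬u is true.
  9. (q ∨ ¬t) — q is true.
  10. (¬t ∨ s) — s is true.
  11. (s ∨ ¬p) — s is true.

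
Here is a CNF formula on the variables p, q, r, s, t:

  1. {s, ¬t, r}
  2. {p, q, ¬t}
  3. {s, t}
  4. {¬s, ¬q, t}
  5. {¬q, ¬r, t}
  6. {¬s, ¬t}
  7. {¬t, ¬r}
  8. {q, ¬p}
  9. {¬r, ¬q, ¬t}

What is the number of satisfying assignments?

2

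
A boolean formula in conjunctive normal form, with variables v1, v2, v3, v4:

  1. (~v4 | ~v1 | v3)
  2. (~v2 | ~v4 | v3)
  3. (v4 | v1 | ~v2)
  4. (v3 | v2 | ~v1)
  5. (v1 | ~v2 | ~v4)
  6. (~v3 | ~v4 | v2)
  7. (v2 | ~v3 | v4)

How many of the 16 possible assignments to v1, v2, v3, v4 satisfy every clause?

5

Satisfying assignments:
  v1=0 v2=0 v3=0 v4=0
  v1=0 v2=0 v3=0 v4=1
  v1=1 v2=1 v3=0 v4=0
  v1=1 v2=1 v3=1 v4=0
  v1=1 v2=1 v3=1 v4=1
Count: 5.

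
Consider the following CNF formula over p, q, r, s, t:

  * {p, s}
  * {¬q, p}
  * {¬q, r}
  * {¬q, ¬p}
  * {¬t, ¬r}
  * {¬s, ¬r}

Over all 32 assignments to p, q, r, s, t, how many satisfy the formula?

7

The models are:
  p=0 q=0 r=0 s=1 t=0
  p=0 q=0 r=0 s=1 t=1
  p=1 q=0 r=0 s=0 t=0
  p=1 q=0 r=0 s=0 t=1
  p=1 q=0 r=0 s=1 t=0
  p=1 q=0 r=0 s=1 t=1
  p=1 q=0 r=1 s=0 t=0
That's 7 in total.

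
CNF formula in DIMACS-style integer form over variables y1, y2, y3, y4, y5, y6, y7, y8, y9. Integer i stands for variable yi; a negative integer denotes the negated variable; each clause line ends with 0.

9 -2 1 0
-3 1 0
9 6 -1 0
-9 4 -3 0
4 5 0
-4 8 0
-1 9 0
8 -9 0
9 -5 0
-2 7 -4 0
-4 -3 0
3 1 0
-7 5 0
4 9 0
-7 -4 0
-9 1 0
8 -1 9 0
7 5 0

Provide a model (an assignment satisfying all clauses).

y1=T, y2=T, y3=F, y4=F, y5=T, y6=F, y7=F, y8=T, y9=T

y8 occurs only positively in the remaining clauses — set y8 = True.
Branch on y1: take y1 = True.
  then y9 is forced to True.
The remaining clauses are satisfied by y2 = True, y3 = False, y4 = False, y5 = True, y6 = False, y7 = False.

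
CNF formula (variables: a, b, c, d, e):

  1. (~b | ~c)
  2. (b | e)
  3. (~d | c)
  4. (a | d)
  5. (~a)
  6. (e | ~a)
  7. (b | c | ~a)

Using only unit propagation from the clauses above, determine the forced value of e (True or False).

True

(~a) is a unit clause: a = False.
(a | d): since a = False, the clause reduces to (d). d = True.
(c | ~d): since d = True, the clause reduces to (c). c = True.
From (~b | ~c) and c = True: b = False.
(b | e) with b = False leaves only e, so e = True.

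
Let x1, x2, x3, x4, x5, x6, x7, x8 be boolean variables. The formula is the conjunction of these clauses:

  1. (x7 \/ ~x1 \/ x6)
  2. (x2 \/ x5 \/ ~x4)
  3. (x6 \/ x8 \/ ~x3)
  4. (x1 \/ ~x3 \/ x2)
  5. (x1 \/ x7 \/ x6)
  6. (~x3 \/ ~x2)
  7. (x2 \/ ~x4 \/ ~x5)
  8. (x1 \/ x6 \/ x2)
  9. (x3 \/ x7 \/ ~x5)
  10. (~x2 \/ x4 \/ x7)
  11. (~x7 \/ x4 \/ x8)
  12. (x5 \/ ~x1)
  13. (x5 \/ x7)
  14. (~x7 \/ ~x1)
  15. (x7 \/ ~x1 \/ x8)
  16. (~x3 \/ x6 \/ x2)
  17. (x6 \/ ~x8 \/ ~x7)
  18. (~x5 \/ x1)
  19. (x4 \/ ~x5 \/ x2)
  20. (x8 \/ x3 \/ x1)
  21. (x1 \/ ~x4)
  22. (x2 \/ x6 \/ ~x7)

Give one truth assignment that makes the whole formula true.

x6 occurs only positively in the remaining clauses — set x6 = True.
Try x1 = False.
  then x5 is forced to False.
  then x7 is forced to True.
  then x4 is forced to False.
  then x8 is forced to True.
Try x2 = False.
  then x3 is forced to False.

x1=0  x2=0  x3=0  x4=0  x5=0  x6=1  x7=1  x8=1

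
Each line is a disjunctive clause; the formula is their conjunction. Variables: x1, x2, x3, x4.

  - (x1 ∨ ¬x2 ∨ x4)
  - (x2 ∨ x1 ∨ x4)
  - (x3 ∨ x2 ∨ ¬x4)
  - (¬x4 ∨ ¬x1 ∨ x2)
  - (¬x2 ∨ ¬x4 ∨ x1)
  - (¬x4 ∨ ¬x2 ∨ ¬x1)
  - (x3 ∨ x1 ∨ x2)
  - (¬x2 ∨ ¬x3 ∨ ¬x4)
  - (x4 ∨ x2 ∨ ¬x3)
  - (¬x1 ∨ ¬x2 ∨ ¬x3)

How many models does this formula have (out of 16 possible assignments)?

3

Satisfying assignments:
  x1=0 x2=0 x3=1 x4=1
  x1=1 x2=0 x3=0 x4=0
  x1=1 x2=1 x3=0 x4=0
Count: 3.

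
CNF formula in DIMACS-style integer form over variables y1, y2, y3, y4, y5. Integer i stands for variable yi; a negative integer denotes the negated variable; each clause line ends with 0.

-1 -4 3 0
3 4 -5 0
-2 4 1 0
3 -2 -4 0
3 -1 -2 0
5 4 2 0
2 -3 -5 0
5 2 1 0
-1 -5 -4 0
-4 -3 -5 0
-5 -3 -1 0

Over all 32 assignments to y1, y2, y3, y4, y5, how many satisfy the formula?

5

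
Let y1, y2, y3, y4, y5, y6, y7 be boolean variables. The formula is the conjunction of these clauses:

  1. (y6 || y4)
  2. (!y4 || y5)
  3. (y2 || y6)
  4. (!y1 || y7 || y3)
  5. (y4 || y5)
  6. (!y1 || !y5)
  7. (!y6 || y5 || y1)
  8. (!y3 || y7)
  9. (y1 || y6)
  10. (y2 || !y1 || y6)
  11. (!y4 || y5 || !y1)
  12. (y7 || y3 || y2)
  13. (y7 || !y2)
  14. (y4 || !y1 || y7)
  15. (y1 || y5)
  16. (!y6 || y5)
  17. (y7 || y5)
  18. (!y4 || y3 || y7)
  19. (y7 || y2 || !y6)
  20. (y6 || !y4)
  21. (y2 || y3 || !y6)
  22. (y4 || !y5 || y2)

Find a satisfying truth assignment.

y1 = F, y2 = T, y3 = F, y4 = F, y5 = T, y6 = T, y7 = T

Check each clause:
  1. (y4 || y6) — y6 is true.
  2. (!y4 || y5) — !y4 is true.
  3. (y2 || y6) — y2 is true.
  4. (y7 || !y1 || y3) — !y1 is true.
  5. (y5 || y4) — y5 is true.
  6. (!y1 || !y5) — !y1 is true.
  7. (!y6 || y5 || y1) — y5 is true.
  8. (!y3 || y7) — !y3 is true.
  9. (y6 || y1) — y6 is true.
  10. (y6 || y2 || !y1) — y2 is true.
  11. (!y1 || y5 || !y4) — !y4 is true.
  12. (y7 || y3 || y2) — y2 is true.
  13. (!y2 || y7) — y7 is true.
  14. (y4 || y7 || !y1) — !y1 is true.
  15. (y1 || y5) — y5 is true.
  16. (y5 || !y6) — y5 is true.
  17. (y5 || y7) — y5 is true.
  18. (y3 || !y4 || y7) — !y4 is true.
  19. (y2 || y7 || !y6) — y2 is true.
  20. (y6 || !y4) — !y4 is true.
  21. (y3 || y2 || !y6) — y2 is true.
  22. (y2 || y4 || !y5) — y2 is true.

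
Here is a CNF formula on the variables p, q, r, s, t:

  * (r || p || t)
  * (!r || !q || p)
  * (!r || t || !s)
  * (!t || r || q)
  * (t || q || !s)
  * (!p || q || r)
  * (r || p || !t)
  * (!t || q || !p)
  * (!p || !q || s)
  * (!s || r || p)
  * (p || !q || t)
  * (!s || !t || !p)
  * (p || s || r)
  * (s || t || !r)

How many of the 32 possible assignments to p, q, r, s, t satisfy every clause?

Satisfying assignments:
  p=F q=F r=T s=F t=T
  p=F q=F r=T s=T t=T
  p=T q=T r=F s=T t=F
That's 3 in total.

3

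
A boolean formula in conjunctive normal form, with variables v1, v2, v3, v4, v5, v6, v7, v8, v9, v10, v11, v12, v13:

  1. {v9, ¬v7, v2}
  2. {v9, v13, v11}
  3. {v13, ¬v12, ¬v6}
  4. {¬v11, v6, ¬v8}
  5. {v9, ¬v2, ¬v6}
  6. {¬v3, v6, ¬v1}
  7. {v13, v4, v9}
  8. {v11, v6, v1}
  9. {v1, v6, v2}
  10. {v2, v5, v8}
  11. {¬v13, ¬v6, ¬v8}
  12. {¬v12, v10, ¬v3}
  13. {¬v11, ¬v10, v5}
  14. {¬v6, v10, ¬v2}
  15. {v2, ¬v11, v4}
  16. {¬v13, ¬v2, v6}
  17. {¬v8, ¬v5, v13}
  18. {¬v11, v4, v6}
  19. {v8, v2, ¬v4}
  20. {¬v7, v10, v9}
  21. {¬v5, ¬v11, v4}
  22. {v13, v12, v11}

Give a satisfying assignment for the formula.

v1 = T, v2 = F, v3 = F, v4 = F, v5 = F, v6 = F, v7 = F, v8 = T, v9 = F, v10 = F, v11 = F, v12 = F, v13 = T

v3 occurs only negated in the remaining clauses — set v3 = False.
v7 occurs only negated in the remaining clauses — set v7 = False.
Try v1 = True.
Branch on v2: take v2 = False.
Set v4 = False and propagate.
  then v11 is forced to False.
The remaining clauses are satisfied by v5 = False, v6 = False, v8 = True, v9 = False, v10 = False, v12 = False, v13 = True.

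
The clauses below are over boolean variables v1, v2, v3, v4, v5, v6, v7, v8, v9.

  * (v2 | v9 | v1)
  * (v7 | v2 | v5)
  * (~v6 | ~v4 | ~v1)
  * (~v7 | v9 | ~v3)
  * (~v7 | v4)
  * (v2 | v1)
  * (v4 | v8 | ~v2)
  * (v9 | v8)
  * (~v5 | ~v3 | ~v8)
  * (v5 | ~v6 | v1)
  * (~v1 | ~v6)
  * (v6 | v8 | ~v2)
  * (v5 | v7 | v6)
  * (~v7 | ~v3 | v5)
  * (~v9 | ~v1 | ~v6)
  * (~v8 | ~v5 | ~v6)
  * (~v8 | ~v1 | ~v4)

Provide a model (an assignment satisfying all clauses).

v1=False  v2=True  v3=True  v4=True  v5=True  v6=True  v7=True  v8=False  v9=True

Branch on v1: take v1 = False.
  then v2 is forced to True.
For the remaining variables, v3 = True, v4 = True, v5 = True, v6 = True, v7 = True, v8 = False, v9 = True works.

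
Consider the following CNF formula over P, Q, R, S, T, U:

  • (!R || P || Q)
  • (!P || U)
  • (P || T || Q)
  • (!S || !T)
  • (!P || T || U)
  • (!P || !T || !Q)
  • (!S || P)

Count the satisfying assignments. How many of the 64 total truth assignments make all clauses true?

20

Case analysis on P and T:
  P=T, T=T: remaining (Q,R,S,U) ∈ {(F,F,F,T); (F,T,F,T)} — 2.
  P=T, T=F: forces U=T; Q, R, S free → 2^3 = 8.
  P=F, T=T: U free; 3 ways for (Q,R,S) × 2^1 = 6.
  P=F, T=F: remaining (Q,R,S,U) ∈ {(T,F,F,F); (T,F,F,T); (T,T,F,F); (T,T,F,T)} — 4.
Total: 2 + 8 + 6 + 4 = 20.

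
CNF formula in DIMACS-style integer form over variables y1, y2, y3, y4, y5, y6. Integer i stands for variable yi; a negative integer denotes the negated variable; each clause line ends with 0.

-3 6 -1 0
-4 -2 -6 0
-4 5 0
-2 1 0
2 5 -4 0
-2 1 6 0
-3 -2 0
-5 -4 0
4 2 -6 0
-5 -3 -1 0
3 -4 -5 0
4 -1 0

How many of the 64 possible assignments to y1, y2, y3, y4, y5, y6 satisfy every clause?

Satisfying assignments:
  y1=0 y2=0 y3=0 y4=0 y5=0 y6=0
  y1=0 y2=0 y3=0 y4=0 y5=1 y6=0
  y1=0 y2=0 y3=1 y4=0 y5=0 y6=0
  y1=0 y2=0 y3=1 y4=0 y5=1 y6=0
Count: 4.

4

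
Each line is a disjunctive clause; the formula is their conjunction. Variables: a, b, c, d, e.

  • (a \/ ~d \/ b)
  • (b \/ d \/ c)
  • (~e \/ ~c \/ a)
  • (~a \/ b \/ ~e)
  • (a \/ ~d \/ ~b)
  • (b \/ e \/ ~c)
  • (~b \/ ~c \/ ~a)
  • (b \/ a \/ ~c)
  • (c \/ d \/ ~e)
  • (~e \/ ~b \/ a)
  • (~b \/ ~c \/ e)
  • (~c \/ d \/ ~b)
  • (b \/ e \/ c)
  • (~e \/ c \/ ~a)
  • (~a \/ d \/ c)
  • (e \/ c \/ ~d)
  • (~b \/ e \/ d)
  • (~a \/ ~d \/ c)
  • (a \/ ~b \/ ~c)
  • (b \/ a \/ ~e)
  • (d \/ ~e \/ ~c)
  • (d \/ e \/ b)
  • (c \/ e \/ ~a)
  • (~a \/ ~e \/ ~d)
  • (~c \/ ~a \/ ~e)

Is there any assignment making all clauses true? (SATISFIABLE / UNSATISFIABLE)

c = True:
  b = True:
    propagation gives a=False; an empty clause results — contradiction.
  b = False:
    propagation gives e=True, a=True; an empty clause results — contradiction.
c = False:
  e = True:
    propagation gives d=True, a=False, b=True; an empty clause results — contradiction.
  e = False:
    propagation gives b=True, d=False; an empty clause results — contradiction.
Every branch closes, so no satisfying assignment exists.

UNSATISFIABLE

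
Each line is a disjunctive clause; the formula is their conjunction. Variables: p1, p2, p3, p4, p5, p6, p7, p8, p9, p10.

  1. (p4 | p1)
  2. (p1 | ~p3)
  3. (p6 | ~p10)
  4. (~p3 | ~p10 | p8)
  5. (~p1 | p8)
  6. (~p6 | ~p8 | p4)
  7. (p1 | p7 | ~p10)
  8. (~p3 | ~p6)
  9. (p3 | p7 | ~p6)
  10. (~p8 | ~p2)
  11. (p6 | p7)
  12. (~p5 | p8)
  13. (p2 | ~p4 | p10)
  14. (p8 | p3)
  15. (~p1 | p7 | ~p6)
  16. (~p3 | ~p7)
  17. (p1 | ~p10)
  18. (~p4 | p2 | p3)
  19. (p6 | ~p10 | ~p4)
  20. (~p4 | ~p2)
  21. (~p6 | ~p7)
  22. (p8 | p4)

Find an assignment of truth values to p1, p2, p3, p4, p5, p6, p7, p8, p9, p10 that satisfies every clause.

p5 occurs only negated in the remaining clauses — set p5 = False.
Set p1 = True and propagate.
  then p8 is forced to True.
  then p2 is forced to False.
Branch on p3: take p3 = False.
  then p4 is forced to False.
  then p6 is forced to False.
  then p10 is forced to False.
  then p7 is forced to True.
p9 is now unconstrained; take p9 = False.

p1=True  p2=False  p3=False  p4=False  p5=False  p6=False  p7=True  p8=True  p9=False  p10=False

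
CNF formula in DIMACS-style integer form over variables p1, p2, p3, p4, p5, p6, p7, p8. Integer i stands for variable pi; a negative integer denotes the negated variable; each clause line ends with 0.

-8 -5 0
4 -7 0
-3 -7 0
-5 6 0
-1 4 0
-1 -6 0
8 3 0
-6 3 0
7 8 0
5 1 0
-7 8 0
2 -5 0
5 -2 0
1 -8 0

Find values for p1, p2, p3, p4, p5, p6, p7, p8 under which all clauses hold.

p1 = True, p2 = False, p3 = True, p4 = True, p5 = False, p6 = False, p7 = False, p8 = True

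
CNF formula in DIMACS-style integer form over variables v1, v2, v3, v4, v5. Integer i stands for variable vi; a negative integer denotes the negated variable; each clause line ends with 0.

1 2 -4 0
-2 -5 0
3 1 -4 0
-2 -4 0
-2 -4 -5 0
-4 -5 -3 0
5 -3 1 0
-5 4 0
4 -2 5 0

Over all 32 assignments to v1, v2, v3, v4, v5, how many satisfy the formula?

The models are:
  v1=0 v2=0 v3=0 v4=0 v5=0
  v1=1 v2=0 v3=0 v4=0 v5=0
  v1=1 v2=0 v3=0 v4=1 v5=0
  v1=1 v2=0 v3=0 v4=1 v5=1
  v1=1 v2=0 v3=1 v4=0 v5=0
  v1=1 v2=0 v3=1 v4=1 v5=0
Count: 6.

6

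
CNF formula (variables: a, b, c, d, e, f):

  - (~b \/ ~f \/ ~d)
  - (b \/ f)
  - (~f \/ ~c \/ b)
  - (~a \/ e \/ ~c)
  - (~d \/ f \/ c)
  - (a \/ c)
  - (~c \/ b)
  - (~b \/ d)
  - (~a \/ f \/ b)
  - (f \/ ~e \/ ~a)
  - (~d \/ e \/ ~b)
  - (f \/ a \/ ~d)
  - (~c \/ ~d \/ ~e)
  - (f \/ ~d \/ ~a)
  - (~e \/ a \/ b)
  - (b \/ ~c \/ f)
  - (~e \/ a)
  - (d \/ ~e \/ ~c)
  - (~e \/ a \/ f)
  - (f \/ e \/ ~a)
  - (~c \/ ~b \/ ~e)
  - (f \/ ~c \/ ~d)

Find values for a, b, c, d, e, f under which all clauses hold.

a=1  b=0  c=0  d=1  e=0  f=1

Set a = True and propagate.
Branch on b: take b = False.
  then f is forced to True.
  then c is forced to False.
d, e are now unconstrained; take d = True, e = False.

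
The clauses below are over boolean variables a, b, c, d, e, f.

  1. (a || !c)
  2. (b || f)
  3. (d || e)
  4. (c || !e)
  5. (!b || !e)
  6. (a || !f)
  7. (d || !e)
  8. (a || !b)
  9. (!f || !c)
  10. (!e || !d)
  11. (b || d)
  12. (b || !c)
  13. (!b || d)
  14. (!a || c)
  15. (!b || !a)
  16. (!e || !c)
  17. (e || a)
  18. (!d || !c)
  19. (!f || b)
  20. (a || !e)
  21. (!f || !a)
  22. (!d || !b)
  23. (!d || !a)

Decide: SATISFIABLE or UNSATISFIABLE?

UNSATISFIABLE

a = True:
  propagation gives c=True, f=False, b=True; an empty clause results — contradiction.
a = False:
  propagation gives c=False, e=False; an empty clause results — contradiction.
Every branch closes, so no satisfying assignment exists.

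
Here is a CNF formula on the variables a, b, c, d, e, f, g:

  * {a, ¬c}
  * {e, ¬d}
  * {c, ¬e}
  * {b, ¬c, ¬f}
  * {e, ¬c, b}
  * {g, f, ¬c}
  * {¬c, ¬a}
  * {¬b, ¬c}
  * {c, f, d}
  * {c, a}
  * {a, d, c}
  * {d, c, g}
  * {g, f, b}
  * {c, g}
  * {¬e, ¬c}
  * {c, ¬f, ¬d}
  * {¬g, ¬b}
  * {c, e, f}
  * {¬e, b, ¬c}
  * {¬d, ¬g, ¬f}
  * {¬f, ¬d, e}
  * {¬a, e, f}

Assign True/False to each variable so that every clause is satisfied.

Try a = True.
  then c is forced to False.
  then e is forced to False.
  then d is forced to False.
  then f is forced to True.
  then g is forced to True.
  then b is forced to False.

a=1, b=0, c=0, d=0, e=0, f=1, g=1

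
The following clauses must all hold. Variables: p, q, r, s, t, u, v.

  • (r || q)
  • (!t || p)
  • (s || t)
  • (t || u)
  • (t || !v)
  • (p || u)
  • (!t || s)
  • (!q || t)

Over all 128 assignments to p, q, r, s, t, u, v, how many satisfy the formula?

14

Case analysis on t and p:
  t=T, p=T: u, v free; 3 ways for (q,r,s) × 2^2 = 12.
  t=T, p=F: a clause becomes empty — 0.
  t=F, p=T: remaining (q,r,s,u,v) ∈ {(F,T,T,T,F)} — 1.
  t=F, p=F: remaining (q,r,s,u,v) ∈ {(F,T,T,T,F)} — 1.
Total: 12 + 0 + 1 + 1 = 14.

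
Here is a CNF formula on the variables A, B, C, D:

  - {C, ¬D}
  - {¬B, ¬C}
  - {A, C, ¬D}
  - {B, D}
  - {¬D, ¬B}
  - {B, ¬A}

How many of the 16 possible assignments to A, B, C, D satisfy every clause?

3

The models are:
  A=0 B=0 C=1 D=1
  A=0 B=1 C=0 D=0
  A=1 B=1 C=0 D=0
Count: 3.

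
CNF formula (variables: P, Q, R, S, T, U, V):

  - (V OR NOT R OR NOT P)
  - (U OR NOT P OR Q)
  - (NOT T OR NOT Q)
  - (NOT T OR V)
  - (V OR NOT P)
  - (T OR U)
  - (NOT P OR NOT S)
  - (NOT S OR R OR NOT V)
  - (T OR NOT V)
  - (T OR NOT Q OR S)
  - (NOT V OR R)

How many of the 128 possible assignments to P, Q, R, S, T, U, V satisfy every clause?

11

Case analysis on V and T:
  V=1, T=1: 5 of the 32 assignments to (P,Q,R,S,U) work.
  V=1, T=0: a clause becomes empty — 0.
  V=0, T=1: a clause becomes empty — 0.
  V=0, T=0: R free; 3 ways for (P,Q,S,U) × 2^1 = 6.
Total: 5 + 0 + 0 + 6 = 11.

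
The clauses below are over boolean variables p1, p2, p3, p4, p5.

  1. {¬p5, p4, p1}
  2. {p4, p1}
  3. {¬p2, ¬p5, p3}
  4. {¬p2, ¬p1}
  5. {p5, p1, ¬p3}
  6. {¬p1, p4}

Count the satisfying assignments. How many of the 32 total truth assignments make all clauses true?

Split on p1, then p4.
  p1=1, p4=1: remaining (p2,p3,p5) ∈ {(0,0,0); (0,0,1); (0,1,0); (0,1,1)} — 4.
  p1=1, p4=0: a clause becomes empty — 0.
  p1=0, p4=1: 5 of the 8 assignments to (p2,p3,p5) work.
  p1=0, p4=0: a clause becomes empty — 0.
Total: 4 + 0 + 5 + 0 = 9.

9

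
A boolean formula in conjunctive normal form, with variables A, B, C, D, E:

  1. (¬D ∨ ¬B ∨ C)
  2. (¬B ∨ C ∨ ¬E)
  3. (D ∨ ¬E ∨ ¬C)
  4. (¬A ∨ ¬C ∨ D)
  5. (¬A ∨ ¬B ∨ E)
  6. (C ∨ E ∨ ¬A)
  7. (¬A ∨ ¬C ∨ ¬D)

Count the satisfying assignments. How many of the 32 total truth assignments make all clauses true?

13

Split on C, then A.
  C=T, A=T: a clause becomes empty — 0.
  C=T, A=F: B free; 3 ways for (D,E) × 2^1 = 6.
  C=F, A=T: remaining (B,D,E) ∈ {(F,F,T); (F,T,T)} — 2.
  C=F, A=F: 5 of the 8 assignments to (B,D,E) work.
Total: 0 + 6 + 2 + 5 = 13.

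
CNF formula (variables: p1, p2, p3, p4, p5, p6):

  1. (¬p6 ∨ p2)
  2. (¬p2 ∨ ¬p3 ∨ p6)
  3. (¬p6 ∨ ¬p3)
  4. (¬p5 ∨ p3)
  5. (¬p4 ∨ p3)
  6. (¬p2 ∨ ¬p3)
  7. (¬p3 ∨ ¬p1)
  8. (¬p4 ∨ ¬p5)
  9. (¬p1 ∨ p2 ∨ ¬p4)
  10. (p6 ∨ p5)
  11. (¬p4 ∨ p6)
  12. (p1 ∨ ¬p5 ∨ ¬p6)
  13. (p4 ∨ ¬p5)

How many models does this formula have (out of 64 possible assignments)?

The models are:
  p1=F p2=T p3=F p4=F p5=F p6=T
  p1=T p2=T p3=F p4=F p5=F p6=T
That's 2 in total.

2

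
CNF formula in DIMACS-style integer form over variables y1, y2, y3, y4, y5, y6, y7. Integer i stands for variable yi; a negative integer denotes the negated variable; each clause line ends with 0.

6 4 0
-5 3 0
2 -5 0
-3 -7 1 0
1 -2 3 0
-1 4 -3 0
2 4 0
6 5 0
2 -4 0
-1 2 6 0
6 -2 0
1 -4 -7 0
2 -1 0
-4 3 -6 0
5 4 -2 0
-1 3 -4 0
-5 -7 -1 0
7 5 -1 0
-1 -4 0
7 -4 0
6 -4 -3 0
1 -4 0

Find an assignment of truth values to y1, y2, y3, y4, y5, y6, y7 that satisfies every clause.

y1=False  y2=True  y3=True  y4=False  y5=True  y6=True  y7=False

Check each clause:
  1. {y4, y6} — y6 is true.
  2. {¬y5, y3} — y3 is true.
  3. {¬y5, y2} — y2 is true.
  4. {¬y3, y1, ¬y7} — ¬y7 is true.
  5. {y3, ¬y2, y1} — y3 is true.
  6. {¬y3, y4, ¬y1} — ¬y1 is true.
  7. {y4, y2} — y2 is true.
  8. {y5, y6} — y5 is true.
  9. {y2, ¬y4} — y2 is true.
  10. {y6, y2, ¬y1} — y2 is true.
  11. {y6, ¬y2} — y6 is true.
  12. {¬y4, ¬y7, y1} — ¬y4 is true.
  13. {y2, ¬y1} — y2 is true.
  14. {¬y4, y3, ¬y6} — y3 is true.
  15. {¬y2, y4, y5} — y5 is true.
  16. {y3, ¬y1, ¬y4} — y3 is true.
  17. {¬y1, ¬y5, ¬y7} — ¬y7 is true.
  18. {y5, y7, ¬y1} — y5 is true.
  19. {¬y4, ¬y1} — ¬y4 is true.
  20. {¬y4, y7} — ¬y4 is true.
  21. {¬y4, ¬y3, y6} — ¬y4 is true.
  22. {y1, ¬y4} — ¬y4 is true.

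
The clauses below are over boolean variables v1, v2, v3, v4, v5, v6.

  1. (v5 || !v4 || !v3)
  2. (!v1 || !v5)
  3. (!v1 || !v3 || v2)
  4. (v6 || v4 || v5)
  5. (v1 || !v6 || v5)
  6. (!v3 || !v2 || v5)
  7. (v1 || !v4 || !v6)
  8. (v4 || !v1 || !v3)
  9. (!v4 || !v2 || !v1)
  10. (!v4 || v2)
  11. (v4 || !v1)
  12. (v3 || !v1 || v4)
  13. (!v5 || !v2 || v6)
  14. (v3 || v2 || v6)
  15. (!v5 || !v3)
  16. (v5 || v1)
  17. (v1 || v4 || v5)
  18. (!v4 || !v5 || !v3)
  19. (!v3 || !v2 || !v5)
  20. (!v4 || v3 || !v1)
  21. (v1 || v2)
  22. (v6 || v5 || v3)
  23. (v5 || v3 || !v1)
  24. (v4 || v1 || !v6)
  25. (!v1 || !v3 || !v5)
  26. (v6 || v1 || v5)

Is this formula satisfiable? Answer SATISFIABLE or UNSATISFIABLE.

v1 = True:
  propagation gives v5=False, v4=True, v3=False; an empty clause results — contradiction.
v1 = False:
  propagation gives v5=True, v3=False, v2=True, v6=True; an empty clause results — contradiction.
Every branch closes, so no satisfying assignment exists.

UNSATISFIABLE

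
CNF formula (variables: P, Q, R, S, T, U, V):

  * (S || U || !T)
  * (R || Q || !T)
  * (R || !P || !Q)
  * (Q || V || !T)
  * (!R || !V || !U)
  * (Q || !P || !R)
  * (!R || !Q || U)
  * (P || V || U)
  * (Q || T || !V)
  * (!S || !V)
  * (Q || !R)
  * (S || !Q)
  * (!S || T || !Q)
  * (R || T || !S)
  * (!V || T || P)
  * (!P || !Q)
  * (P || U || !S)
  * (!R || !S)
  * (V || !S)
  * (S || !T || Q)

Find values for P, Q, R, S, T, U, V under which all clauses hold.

Branch on P: take P = True.
  then Q is forced to False.
  then R is forced to False.
  then T is forced to False.
  then V is forced to False.
  then S is forced to False.
U is now unconstrained; take U = False.
Every clause has at least one true literal under this assignment.

P = T  Q = F  R = F  S = F  T = F  U = F  V = F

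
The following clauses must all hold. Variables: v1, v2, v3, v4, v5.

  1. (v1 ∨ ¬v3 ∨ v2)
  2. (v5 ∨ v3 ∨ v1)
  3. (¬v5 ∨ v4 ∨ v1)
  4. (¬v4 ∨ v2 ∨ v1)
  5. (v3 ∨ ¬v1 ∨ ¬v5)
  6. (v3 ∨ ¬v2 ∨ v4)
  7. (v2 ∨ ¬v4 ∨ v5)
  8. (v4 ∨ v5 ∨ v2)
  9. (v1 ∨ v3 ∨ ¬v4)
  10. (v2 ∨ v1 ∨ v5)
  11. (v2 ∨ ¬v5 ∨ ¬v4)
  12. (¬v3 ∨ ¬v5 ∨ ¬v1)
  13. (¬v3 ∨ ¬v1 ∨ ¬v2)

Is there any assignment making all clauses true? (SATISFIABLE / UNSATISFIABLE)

SATISFIABLE

Try v1 = True.
The remaining clauses are satisfied by v2 = True, v3 = False, v4 = True, v5 = False.
So v1=T, v2=T, v3=F, v4=T, v5=F is a satisfying assignment.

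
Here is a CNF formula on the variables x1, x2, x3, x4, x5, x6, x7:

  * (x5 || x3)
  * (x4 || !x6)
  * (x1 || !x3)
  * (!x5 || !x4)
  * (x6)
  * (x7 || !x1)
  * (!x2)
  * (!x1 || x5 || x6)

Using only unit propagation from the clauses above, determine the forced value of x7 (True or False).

True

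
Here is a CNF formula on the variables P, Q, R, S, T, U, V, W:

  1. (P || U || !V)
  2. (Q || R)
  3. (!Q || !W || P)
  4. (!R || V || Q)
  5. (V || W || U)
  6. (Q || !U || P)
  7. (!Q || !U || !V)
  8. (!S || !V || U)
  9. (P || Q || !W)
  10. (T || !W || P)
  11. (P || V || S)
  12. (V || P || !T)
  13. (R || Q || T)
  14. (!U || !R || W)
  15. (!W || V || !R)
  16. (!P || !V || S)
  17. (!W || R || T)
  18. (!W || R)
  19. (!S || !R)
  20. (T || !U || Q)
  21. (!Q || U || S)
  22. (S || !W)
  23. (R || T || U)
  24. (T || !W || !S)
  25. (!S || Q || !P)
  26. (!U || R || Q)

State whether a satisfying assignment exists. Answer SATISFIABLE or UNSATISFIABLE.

Set P = True and propagate.
The remaining clauses are satisfied by Q = True, R = False, S = False, T = True, U = True, V = False, W = False.
Every clause has at least one true literal under this assignment.
So P=True, Q=True, R=False, S=False, T=True, U=True, V=False, W=False is a satisfying assignment.

SATISFIABLE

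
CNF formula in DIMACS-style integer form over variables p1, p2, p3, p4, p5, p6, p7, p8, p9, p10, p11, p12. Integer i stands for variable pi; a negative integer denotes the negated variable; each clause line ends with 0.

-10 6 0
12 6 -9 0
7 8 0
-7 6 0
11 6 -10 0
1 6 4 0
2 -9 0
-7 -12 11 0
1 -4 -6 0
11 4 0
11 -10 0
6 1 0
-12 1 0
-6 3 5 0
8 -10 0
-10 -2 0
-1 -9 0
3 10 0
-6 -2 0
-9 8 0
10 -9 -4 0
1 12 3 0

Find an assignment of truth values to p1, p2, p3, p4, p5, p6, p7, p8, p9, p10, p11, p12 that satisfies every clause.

p1 = T, p2 = F, p3 = F, p4 = T, p5 = T, p6 = T, p7 = F, p8 = T, p9 = F, p10 = T, p11 = T, p12 = F

Pure literal: p5 appears only positively; assign p5 = True.
p8 occurs only positively in the remaining clauses — set p8 = True.
Set p1 = True and propagate.
  then p9 is forced to False.
Branch on p2: take p2 = False.
The remaining clauses are satisfied by p3 = False, p4 = True, p6 = True, p7 = False, p10 = True, p11 = True, p12 = False.
Every clause has at least one true literal under this assignment.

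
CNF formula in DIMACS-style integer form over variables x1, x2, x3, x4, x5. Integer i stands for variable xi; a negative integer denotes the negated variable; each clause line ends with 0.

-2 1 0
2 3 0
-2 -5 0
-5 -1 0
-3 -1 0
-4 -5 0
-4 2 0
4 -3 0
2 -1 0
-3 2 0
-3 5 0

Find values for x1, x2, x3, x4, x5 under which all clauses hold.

x1=1, x2=1, x3=0, x4=0, x5=0

Branch on x1: take x1 = True.
  then x5 is forced to False.
  then x3 is forced to False.
  then x2 is forced to True.
x4 is now unconstrained; take x4 = False.
Check each clause:
  1. (NOT x2 OR x1) — x1 is true.
  2. (x2 OR x3) — x2 is true.
  3. (NOT x2 OR NOT x5) — NOT x5 is true.
  4. (NOT x1 OR NOT x5) — NOT x5 is true.
  5. (NOT x3 OR NOT x1) — NOT x3 is true.
  6. (NOT x5 OR NOT x4) — NOT x5 is true.
  7. (x2 OR NOT x4) — x2 is true.
  8. (NOT x3 OR x4) — NOT x3 is true.
  9. (NOT x1 OR x2) — x2 is true.
  10. (x2 OR NOT x3) — x2 is true.
  11. (x5 OR NOT x3) — NOT x3 is true.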